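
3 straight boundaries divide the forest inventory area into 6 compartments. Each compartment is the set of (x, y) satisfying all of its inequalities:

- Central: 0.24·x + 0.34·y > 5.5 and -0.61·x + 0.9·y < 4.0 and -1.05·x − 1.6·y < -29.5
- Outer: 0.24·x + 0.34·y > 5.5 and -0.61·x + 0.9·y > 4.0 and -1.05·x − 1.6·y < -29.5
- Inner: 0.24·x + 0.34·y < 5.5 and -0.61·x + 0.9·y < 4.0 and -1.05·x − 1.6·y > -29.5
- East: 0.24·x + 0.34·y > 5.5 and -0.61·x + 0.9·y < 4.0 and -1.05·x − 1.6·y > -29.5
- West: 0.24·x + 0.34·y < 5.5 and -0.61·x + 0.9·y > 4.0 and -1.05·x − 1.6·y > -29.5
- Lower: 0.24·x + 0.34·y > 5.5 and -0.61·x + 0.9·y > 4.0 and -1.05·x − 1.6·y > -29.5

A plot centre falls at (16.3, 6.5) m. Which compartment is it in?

East

0.24·16.3 + 0.34·6.5 = 6.122, which is > 5.5
-0.61·16.3 + 0.9·6.5 = -4.093, which is < 4.0
-1.05·16.3 − 1.6·6.5 = -27.515, which is > -29.5
This sign pattern matches East.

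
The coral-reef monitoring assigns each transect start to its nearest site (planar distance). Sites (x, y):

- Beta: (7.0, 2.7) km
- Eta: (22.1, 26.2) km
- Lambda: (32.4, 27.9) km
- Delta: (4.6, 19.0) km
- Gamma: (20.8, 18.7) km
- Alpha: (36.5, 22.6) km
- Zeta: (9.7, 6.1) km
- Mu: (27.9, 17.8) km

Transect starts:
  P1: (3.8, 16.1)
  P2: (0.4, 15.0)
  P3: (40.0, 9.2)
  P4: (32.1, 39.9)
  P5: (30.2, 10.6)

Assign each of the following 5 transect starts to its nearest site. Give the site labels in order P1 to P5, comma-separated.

Delta, Delta, Alpha, Lambda, Mu

P1 → Delta (d²=9.05)
P2 → Delta (d²=33.64)
P3 → Alpha (d²=191.81)
P4 → Lambda (d²=144.09)
P5 → Mu (d²=57.13)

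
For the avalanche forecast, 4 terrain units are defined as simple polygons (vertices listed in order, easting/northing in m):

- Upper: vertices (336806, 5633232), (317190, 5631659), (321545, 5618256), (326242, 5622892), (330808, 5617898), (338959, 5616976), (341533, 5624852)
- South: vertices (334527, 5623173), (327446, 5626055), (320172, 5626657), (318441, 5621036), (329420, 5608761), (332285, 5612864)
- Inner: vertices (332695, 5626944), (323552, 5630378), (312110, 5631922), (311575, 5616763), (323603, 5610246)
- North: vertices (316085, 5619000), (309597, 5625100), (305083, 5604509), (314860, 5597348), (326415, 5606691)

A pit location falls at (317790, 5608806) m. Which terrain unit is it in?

Cast a ray rightward from (317790, 5608806). For each polygon, the edges (by vertex number in listed order) whose endpoints lie on opposite sides of northing = 5608806, where each meets that height, and whether that is right or left of the point:
Upper: no edge straddles that height → 0 crossings.
South: 4–5 at easting≈329379.8 (right), 5–6 at easting≈329451.4 (right) → 2 crossings.
Inner: no edge straddles that height → 0 crossings.
North: 2–3 at easting≈306025.0 (left), 5–1 at easting≈324640.0 (right) → 1 crossing.
Only North has an odd count, so the point is inside North.

North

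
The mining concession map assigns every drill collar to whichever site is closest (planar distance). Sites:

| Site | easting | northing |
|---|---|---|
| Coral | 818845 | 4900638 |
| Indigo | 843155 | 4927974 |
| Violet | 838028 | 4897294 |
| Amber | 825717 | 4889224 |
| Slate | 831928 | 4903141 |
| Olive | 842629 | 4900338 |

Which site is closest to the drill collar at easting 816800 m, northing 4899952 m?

Coral

Squared distances to each site:
Coral: 4652621.000; Indigo: 1479818509.000; Violet: 457692948.000; Amber: 194602873.000; Slate: 239026105.000; Olive: 667286237.000.
Minimum at Coral.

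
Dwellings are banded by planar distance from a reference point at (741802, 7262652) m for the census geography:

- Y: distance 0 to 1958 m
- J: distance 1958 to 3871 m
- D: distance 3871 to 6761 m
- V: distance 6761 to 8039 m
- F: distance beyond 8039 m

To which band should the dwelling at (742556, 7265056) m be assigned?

Distance = √((742556−741802)² + (7265056−7262652)²) = √(568516.000 + 5779216.000) = 2519.471 m.
1958 ≤ 2519.471 < 3871 → J.

J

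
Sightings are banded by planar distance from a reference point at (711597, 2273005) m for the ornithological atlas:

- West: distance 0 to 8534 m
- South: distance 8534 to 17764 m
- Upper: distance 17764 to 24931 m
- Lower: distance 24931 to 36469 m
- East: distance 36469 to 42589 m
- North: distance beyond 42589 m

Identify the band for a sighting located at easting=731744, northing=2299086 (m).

Distance = √((731744−711597)² + (2299086−2273005)²) = √(405901609.000 + 680218561.000) = 32956.337 m.
24931 ≤ 32956.337 < 36469 → Lower.

Lower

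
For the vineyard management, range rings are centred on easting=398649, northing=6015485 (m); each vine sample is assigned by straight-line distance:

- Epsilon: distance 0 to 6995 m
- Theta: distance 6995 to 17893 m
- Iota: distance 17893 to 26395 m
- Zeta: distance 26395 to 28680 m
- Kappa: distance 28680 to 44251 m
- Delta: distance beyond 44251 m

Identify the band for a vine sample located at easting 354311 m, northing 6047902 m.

Distance = √((354311−398649)² + (6047902−6015485)²) = √(1965858244.000 + 1050861889.000) = 54924.677 m.
44251 ≤ 54924.677 < ∞ → Delta.

Delta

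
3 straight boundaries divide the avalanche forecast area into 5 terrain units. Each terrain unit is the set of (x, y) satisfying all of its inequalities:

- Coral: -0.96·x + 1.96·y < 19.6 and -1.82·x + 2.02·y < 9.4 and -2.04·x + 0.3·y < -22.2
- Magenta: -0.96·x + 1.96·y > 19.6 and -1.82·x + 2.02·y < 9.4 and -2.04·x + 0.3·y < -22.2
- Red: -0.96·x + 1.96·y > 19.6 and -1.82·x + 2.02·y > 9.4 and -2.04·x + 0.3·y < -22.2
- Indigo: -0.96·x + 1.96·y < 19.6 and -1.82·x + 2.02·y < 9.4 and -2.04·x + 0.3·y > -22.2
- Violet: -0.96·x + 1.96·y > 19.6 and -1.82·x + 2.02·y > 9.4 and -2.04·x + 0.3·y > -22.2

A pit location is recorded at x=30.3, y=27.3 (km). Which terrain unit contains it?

Magenta

-0.96·30.3 + 1.96·27.3 = 24.420, which is > 19.6
-1.82·30.3 + 2.02·27.3 = 0.000, which is < 9.4
-2.04·30.3 + 0.3·27.3 = -53.622, which is < -22.2
This sign pattern matches Magenta.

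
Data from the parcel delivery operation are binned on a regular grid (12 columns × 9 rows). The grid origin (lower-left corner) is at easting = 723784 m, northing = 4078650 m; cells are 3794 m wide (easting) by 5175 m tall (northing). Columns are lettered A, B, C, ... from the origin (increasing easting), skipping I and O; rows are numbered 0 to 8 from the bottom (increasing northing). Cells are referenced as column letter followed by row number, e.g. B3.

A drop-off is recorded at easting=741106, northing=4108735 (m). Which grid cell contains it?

Column index: ⌊(741106 − 723784) / 3794⌋ = ⌊4.566⌋ = 4 → column E
Row offset from origin: ⌊(4108735 − 4078650) / 5175⌋ = ⌊5.814⌋ = 5 → row 5

E5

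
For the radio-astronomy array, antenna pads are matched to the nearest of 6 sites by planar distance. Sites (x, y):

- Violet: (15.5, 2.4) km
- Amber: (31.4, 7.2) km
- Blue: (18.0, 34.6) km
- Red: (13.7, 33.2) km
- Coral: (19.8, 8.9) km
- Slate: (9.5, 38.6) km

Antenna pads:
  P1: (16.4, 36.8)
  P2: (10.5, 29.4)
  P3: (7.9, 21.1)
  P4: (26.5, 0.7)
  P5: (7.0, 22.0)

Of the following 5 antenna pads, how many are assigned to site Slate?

P1 → Blue
P2 → Red
P3 → Red
P4 → Amber
P5 → Red
0 of the 5 go to Slate.

0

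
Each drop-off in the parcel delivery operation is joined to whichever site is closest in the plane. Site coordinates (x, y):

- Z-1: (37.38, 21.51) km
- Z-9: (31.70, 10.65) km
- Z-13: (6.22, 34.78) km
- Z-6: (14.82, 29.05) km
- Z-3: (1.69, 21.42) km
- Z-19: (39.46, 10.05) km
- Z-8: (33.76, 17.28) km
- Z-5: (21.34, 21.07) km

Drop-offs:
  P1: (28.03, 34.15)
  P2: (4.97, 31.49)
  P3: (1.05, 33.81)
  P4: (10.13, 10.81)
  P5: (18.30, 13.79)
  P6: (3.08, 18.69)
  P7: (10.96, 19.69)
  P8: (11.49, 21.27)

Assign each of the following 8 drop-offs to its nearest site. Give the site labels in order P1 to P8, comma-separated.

Z-6, Z-13, Z-13, Z-3, Z-5, Z-3, Z-3, Z-6

P1 → Z-6 (d²=200.51)
P2 → Z-13 (d²=12.39)
P3 → Z-13 (d²=27.67)
P4 → Z-3 (d²=183.81)
P5 → Z-5 (d²=62.24)
P6 → Z-3 (d²=9.39)
P7 → Z-3 (d²=88.93)
P8 → Z-6 (d²=71.62)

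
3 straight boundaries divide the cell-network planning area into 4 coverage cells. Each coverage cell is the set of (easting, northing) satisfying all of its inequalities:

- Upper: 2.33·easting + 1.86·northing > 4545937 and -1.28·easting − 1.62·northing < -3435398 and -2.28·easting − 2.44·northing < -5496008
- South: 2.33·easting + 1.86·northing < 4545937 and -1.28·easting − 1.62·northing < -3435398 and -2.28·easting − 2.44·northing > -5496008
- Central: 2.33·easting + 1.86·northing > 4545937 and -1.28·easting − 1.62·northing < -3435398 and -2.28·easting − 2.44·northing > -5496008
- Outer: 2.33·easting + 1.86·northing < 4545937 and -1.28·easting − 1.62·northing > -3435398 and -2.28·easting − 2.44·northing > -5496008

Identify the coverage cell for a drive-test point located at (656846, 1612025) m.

South

2.33·656846 + 1.86·1612025 = 4528817.680, which is < 4545937
-1.28·656846 − 1.62·1612025 = -3452243.380, which is < -3435398
-2.28·656846 − 2.44·1612025 = -5430949.880, which is > -5496008
This sign pattern matches South.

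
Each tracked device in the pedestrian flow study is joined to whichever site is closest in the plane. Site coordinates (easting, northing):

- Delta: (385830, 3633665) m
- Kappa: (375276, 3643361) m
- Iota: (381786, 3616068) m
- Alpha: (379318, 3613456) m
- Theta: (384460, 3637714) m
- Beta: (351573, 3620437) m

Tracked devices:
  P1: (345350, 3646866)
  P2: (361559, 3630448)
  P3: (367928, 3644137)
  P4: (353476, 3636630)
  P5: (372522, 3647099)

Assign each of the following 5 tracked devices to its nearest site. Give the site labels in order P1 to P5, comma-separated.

P1 → Beta (d²=737217770.00)
P2 → Beta (d²=199940317.00)
P3 → Kappa (d²=54595280.00)
P4 → Beta (d²=265834658.00)
P5 → Kappa (d²=21557160.00)

Beta, Beta, Kappa, Beta, Kappa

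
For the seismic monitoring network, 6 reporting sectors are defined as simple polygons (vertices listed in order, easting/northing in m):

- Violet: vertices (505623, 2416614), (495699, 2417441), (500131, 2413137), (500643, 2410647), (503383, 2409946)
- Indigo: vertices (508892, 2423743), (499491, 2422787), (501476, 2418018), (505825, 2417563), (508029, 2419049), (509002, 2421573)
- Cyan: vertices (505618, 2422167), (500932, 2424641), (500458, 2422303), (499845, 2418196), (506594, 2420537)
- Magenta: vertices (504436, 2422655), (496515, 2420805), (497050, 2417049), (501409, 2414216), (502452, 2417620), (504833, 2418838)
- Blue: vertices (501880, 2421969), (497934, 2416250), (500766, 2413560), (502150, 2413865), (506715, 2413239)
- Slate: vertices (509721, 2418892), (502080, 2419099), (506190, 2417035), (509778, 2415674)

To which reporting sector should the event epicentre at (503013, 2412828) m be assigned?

Violet

Cast a ray rightward from (503013, 2412828). For each polygon, the edges (by vertex number in listed order) whose endpoints lie on opposite sides of northing = 2412828, where each meets that height, and whether that is right or left of the point:
Violet: 3–4 at easting≈500194.5 (left), 5–1 at easting≈504351.2 (right) → 1 crossing.
Indigo: no edge straddles that height → 0 crossings.
Cyan: no edge straddles that height → 0 crossings.
Magenta: no edge straddles that height → 0 crossings.
Blue: no edge straddles that height → 0 crossings.
Slate: no edge straddles that height → 0 crossings.
Only Violet has an odd count, so the point is inside Violet.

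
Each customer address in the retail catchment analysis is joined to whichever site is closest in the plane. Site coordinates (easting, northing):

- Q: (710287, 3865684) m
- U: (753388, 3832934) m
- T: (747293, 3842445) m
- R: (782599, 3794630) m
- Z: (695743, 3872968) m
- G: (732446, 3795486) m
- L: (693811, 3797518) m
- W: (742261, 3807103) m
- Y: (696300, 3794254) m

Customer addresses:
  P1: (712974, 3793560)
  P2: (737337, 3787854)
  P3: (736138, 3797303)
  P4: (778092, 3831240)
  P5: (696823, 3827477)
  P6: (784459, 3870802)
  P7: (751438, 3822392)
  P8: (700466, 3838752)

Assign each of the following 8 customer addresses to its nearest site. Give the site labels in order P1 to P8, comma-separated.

P1 → Y (d²=278503912.00)
P2 → G (d²=82169305.00)
P3 → G (d²=16932353.00)
P4 → U (d²=613157252.00)
P5 → L (d²=906613825.00)
P6 → T (d²=2185431005.00)
P7 → U (d²=114936264.00)
P8 → Q (d²=821784665.00)

Y, G, G, U, L, T, U, Q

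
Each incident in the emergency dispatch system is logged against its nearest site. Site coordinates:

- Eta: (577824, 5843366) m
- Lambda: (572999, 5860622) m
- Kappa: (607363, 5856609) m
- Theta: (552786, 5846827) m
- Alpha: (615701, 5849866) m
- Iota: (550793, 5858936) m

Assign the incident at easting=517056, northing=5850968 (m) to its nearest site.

Iota

Squared distances to each site:
Eta: 3750540228.000; Lambda: 3222818965.000; Kappa: 8187175130.000; Theta: 1293780781.000; Alpha: 9732050429.000; Iota: 1201674193.000.
Minimum at Iota.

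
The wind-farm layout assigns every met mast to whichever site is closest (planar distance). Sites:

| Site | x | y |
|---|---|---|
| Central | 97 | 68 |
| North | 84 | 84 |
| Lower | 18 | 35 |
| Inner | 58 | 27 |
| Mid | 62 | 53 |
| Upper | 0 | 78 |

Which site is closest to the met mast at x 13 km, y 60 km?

Squared distances to each site:
Central: 7120.000; North: 5617.000; Lower: 650.000; Inner: 3114.000; Mid: 2450.000; Upper: 493.000.
Minimum at Upper.

Upper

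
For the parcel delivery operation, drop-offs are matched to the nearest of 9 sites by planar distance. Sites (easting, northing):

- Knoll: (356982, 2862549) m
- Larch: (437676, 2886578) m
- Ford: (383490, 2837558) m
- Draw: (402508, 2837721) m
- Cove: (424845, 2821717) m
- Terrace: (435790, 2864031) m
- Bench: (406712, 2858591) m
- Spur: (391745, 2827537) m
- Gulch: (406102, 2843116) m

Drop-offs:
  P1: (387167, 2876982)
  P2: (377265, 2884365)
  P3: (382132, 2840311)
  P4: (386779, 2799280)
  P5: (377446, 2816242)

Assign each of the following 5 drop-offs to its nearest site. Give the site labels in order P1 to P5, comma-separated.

Bench, Knoll, Ford, Spur, Spur

P1 → Bench (d²=720235906.00)
P2 → Knoll (d²=887337945.00)
P3 → Ford (d²=9423173.00)
P4 → Spur (d²=823119205.00)
P5 → Spur (d²=332038426.00)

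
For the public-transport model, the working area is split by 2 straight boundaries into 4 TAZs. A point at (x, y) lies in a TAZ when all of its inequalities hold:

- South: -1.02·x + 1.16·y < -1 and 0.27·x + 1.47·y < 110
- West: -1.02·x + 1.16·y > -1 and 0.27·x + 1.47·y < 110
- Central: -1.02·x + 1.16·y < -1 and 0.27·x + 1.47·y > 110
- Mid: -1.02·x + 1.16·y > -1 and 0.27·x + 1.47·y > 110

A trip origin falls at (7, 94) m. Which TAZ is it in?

Mid

-1.02·7 + 1.16·94 = 101.900, which is > -1
0.27·7 + 1.47·94 = 140.070, which is > 110
This sign pattern matches Mid.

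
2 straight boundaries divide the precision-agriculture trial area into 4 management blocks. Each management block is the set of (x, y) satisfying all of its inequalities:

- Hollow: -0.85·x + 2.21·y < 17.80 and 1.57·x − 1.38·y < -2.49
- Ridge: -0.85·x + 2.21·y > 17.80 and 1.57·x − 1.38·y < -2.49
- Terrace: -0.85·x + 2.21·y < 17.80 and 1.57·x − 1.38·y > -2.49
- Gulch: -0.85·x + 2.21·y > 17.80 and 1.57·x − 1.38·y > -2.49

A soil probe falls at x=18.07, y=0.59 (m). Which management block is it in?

-0.85·18.07 + 2.21·0.59 = -14.056, which is < 17.80
1.57·18.07 − 1.38·0.59 = 27.556, which is > -2.49
This sign pattern matches Terrace.

Terrace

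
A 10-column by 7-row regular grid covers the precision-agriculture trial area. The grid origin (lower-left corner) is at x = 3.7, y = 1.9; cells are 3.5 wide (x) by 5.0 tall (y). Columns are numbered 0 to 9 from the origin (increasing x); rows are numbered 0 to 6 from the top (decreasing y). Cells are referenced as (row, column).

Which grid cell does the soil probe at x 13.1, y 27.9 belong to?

(1, 2)

Column index: ⌊(13.1 − 3.7) / 3.5⌋ = ⌊2.686⌋ = 2
Row offset from origin: ⌊(27.9 − 1.9) / 5.0⌋ = ⌊5.200⌋ = 5 → row 1 (counted from top)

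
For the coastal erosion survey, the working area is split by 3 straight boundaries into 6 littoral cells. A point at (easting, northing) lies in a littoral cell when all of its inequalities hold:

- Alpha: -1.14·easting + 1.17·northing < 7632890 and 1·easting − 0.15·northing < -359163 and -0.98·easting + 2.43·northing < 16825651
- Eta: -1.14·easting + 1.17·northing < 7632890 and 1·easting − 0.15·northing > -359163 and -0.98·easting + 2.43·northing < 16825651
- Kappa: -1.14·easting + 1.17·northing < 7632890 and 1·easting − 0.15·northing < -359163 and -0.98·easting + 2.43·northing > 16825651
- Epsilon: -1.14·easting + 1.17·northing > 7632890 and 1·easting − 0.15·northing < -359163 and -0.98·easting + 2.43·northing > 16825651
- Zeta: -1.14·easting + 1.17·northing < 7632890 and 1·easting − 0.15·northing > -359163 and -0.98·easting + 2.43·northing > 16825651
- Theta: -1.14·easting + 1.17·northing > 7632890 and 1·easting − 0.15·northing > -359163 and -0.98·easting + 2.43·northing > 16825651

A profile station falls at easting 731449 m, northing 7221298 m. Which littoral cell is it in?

Zeta

-1.14·731449 + 1.17·7221298 = 7615066.800, which is < 7632890
1·731449 − 0.15·7221298 = -351745.700, which is > -359163
-0.98·731449 + 2.43·7221298 = 16830934.120, which is > 16825651
This sign pattern matches Zeta.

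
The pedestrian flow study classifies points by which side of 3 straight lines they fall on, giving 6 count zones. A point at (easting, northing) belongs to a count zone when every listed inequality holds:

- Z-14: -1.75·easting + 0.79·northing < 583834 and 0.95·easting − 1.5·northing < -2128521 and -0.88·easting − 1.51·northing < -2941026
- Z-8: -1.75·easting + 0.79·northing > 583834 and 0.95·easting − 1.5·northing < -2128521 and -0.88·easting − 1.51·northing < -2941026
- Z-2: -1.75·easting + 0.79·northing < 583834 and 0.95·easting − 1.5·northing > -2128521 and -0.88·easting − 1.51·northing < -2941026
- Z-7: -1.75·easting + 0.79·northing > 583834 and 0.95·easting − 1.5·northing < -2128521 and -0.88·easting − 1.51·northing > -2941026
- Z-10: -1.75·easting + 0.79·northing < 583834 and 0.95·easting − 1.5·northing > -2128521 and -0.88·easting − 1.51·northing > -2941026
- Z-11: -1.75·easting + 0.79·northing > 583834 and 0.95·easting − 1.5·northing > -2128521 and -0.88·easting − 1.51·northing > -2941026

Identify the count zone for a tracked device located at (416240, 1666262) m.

Z-11

-1.75·416240 + 0.79·1666262 = 587926.980, which is > 583834
0.95·416240 − 1.5·1666262 = -2103965.000, which is > -2128521
-0.88·416240 − 1.51·1666262 = -2882346.820, which is > -2941026
This sign pattern matches Z-11.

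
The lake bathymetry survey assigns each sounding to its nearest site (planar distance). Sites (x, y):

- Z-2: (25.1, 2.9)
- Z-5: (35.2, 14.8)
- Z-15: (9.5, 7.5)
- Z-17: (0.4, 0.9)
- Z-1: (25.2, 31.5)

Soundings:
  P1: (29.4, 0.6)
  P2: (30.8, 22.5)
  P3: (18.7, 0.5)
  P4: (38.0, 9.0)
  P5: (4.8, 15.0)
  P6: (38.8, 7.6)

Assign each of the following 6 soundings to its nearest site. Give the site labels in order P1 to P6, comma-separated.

P1 → Z-2 (d²=23.78)
P2 → Z-5 (d²=78.65)
P3 → Z-2 (d²=46.72)
P4 → Z-5 (d²=41.48)
P5 → Z-15 (d²=78.34)
P6 → Z-5 (d²=64.80)

Z-2, Z-5, Z-2, Z-5, Z-15, Z-5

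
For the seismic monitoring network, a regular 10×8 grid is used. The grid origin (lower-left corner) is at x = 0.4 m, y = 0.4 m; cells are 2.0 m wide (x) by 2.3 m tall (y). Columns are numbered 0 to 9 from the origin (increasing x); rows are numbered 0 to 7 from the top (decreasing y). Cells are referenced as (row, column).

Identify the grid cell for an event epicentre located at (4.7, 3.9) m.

Column index: ⌊(4.7 − 0.4) / 2.0⌋ = ⌊2.150⌋ = 2
Row offset from origin: ⌊(3.9 − 0.4) / 2.3⌋ = ⌊1.522⌋ = 1 → row 6 (counted from top)

(6, 2)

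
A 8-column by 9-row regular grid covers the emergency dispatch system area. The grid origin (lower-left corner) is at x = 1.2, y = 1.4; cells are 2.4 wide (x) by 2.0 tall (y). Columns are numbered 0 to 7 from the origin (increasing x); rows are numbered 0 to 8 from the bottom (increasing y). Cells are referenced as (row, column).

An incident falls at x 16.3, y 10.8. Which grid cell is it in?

(4, 6)

Column index: ⌊(16.3 − 1.2) / 2.4⌋ = ⌊6.292⌋ = 6
Row offset from origin: ⌊(10.8 − 1.4) / 2.0⌋ = ⌊4.700⌋ = 4 → row 4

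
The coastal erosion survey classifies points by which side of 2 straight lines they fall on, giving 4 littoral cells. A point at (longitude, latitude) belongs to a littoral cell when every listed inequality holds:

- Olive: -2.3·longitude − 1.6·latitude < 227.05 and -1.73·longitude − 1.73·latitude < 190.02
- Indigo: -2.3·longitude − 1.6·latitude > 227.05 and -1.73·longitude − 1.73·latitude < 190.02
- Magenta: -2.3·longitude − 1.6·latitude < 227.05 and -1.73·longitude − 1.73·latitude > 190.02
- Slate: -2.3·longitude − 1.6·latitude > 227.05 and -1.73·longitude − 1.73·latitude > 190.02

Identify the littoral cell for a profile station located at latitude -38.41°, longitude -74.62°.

-2.3·-74.62 − 1.6·-38.41 = 233.082, which is > 227.05
-1.73·-74.62 − 1.73·-38.41 = 195.542, which is > 190.02
This sign pattern matches Slate.

Slate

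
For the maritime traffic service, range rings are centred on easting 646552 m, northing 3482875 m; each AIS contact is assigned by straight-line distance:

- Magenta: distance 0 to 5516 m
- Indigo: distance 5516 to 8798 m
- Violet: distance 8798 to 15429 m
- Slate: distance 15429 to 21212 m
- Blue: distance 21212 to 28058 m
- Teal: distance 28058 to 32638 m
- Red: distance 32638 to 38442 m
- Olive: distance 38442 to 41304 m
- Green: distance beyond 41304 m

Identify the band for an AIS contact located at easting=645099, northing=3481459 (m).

Magenta

Distance = √((645099−646552)² + (3481459−3482875)²) = √(2111209.000 + 2005056.000) = 2028.858 m.
0 ≤ 2028.858 < 5516 → Magenta.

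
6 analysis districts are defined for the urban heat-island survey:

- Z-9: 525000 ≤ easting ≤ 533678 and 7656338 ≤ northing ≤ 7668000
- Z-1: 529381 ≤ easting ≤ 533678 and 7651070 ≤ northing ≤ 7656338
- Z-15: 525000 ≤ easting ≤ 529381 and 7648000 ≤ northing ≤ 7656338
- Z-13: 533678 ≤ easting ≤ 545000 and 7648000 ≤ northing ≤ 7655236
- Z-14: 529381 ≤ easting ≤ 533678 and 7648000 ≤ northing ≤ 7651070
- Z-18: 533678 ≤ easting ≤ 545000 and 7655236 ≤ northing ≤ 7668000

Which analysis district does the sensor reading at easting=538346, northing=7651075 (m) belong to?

Z-13

The point has easting = 538346 and northing = 7651075.
Only Z-13 satisfies 533678 ≤ easting ≤ 545000 and 7648000 ≤ northing ≤ 7655236.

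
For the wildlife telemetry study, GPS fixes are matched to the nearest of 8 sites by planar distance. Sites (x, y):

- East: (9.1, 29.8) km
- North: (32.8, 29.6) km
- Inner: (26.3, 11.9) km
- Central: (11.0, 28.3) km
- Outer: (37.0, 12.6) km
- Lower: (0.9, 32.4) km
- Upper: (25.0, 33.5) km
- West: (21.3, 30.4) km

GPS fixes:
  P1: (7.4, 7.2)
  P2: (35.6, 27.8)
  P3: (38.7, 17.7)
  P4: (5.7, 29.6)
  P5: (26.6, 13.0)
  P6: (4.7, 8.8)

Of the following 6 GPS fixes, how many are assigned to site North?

1

P1 → Inner
P2 → North
P3 → Outer
P4 → East
P5 → Inner
P6 → Central
1 of the 6 goes to North.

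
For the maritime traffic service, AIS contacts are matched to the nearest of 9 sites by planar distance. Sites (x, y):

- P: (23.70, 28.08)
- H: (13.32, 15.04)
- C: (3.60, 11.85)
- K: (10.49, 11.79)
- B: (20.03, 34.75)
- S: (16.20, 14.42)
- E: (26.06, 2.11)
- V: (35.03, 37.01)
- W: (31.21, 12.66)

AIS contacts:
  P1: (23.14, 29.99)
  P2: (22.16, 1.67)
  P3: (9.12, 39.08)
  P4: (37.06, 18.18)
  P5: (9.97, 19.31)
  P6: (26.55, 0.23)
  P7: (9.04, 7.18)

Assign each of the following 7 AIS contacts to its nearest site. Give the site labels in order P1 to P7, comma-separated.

P, E, B, W, H, E, K

P1 → P (d²=3.96)
P2 → E (d²=15.40)
P3 → B (d²=137.78)
P4 → W (d²=64.69)
P5 → H (d²=29.46)
P6 → E (d²=3.77)
P7 → K (d²=23.35)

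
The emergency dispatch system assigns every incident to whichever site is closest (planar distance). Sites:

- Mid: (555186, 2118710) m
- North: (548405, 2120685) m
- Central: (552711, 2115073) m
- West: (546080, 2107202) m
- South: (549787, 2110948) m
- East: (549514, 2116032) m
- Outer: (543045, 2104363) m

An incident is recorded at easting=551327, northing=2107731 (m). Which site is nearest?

South

Squared distances to each site:
Mid: 135430322.000; North: 176344200.000; Central: 55820420.000; West: 27810850.000; South: 12720689.000; East: 72193570.000; Outer: 79934948.000.
Minimum at South.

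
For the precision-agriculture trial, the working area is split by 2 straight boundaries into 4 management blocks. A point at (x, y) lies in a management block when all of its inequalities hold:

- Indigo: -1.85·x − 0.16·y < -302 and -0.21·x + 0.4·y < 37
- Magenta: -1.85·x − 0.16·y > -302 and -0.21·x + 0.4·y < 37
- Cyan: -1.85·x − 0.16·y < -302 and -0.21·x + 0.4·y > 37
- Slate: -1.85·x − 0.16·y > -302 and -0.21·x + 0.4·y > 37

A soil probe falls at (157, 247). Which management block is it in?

Cyan

-1.85·157 − 0.16·247 = -329.970, which is < -302
-0.21·157 + 0.4·247 = 65.830, which is > 37
This sign pattern matches Cyan.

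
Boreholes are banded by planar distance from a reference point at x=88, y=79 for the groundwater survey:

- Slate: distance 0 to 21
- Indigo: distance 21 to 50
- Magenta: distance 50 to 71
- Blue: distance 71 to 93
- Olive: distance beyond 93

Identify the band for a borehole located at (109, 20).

Magenta

Distance = √((109−88)² + (20−79)²) = √(441.000 + 3481.000) = 62.626.
50 ≤ 62.626 < 71 → Magenta.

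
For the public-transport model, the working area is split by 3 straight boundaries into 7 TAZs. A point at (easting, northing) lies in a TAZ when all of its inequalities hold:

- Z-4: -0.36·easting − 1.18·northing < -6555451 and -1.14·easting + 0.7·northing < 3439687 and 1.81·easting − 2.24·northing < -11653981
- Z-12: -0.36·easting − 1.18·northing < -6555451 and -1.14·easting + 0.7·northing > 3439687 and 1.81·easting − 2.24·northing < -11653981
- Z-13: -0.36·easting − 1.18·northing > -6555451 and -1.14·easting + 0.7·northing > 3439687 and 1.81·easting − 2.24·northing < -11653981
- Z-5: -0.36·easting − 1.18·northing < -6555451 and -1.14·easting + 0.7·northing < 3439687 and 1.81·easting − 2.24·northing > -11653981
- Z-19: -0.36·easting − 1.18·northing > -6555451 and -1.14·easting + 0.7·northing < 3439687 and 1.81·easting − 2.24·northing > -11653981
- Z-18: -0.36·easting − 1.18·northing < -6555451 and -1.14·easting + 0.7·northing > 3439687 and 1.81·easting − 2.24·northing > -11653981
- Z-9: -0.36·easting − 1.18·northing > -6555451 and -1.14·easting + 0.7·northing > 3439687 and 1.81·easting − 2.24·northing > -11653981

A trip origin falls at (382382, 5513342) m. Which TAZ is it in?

Z-4

-0.36·382382 − 1.18·5513342 = -6643401.080, which is < -6555451
-1.14·382382 + 0.7·5513342 = 3423423.920, which is < 3439687
1.81·382382 − 2.24·5513342 = -11657774.660, which is < -11653981
This sign pattern matches Z-4.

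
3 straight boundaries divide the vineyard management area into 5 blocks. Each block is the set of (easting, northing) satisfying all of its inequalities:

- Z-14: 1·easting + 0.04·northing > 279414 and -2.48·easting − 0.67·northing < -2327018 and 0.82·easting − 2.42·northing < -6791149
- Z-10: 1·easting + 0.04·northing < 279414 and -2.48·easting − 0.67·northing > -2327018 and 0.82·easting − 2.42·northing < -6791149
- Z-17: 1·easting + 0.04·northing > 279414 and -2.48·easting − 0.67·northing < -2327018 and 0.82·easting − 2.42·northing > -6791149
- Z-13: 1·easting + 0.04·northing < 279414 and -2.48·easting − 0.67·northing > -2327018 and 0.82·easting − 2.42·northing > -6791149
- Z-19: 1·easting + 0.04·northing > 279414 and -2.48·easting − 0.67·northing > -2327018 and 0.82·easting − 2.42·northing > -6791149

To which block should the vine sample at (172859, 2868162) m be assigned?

Z-14

1·172859 + 0.04·2868162 = 287585.480, which is > 279414
-2.48·172859 − 0.67·2868162 = -2350358.860, which is < -2327018
0.82·172859 − 2.42·2868162 = -6799207.660, which is < -6791149
This sign pattern matches Z-14.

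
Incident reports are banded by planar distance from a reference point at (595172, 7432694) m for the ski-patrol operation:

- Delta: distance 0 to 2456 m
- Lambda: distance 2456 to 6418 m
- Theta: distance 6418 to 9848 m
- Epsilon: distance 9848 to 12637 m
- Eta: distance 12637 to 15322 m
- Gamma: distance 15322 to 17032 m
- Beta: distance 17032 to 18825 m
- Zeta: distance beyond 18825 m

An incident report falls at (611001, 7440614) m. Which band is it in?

Beta

Distance = √((611001−595172)² + (7440614−7432694)²) = √(250557241.000 + 62726400.000) = 17699.820 m.
17032 ≤ 17699.820 < 18825 → Beta.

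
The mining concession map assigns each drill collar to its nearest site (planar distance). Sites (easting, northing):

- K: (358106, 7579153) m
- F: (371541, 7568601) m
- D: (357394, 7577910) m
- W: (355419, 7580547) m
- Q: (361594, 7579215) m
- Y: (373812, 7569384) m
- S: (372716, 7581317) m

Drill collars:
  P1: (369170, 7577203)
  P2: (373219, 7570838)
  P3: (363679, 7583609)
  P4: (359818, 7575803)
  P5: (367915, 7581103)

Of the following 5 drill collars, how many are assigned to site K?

P1 → S
P2 → Y
P3 → Q
P4 → D
P5 → S
0 of the 5 go to K.

0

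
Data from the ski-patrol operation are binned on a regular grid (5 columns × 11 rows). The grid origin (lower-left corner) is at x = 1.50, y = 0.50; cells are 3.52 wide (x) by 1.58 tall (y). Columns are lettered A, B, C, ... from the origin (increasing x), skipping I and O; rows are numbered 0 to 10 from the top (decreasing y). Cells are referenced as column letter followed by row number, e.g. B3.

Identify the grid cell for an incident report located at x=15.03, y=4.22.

Column index: ⌊(15.03 − 1.50) / 3.52⌋ = ⌊3.844⌋ = 3 → column D
Row offset from origin: ⌊(4.22 − 0.50) / 1.58⌋ = ⌊2.354⌋ = 2 → row 8 (counted from top)

D8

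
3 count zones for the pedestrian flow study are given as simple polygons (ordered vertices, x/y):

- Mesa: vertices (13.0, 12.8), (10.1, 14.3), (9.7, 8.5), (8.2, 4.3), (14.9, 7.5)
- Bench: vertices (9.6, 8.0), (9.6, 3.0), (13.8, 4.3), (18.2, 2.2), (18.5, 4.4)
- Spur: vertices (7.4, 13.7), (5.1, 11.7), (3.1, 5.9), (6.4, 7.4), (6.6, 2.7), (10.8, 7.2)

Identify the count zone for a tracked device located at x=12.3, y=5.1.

Cast a ray rightward from (12.3, 5.1). For each polygon, the edges (by vertex number in listed order) whose endpoints lie on opposite sides of y = 5.1, where each meets that height, and whether that is right or left of the point:
Mesa: 3–4 at x≈8.49 (left), 4–5 at x≈9.88 (left) → 0 crossings.
Bench: 1–2 at x≈9.60 (left), 5–1 at x≈16.77 (right) → 1 crossing.
Spur: 4–5 at x≈6.50 (left), 5–6 at x≈8.84 (left) → 0 crossings.
Only Bench has an odd count, so the point is inside Bench.

Bench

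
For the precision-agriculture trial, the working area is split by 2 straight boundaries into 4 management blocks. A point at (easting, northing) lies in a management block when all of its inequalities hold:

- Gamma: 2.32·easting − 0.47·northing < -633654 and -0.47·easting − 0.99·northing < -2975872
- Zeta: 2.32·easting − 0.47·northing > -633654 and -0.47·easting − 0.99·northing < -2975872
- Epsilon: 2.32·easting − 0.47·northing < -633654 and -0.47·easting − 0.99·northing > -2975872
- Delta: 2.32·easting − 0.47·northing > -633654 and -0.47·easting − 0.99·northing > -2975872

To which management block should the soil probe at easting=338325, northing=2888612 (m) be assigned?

2.32·338325 − 0.47·2888612 = -572733.640, which is > -633654
-0.47·338325 − 0.99·2888612 = -3018738.630, which is < -2975872
This sign pattern matches Zeta.

Zeta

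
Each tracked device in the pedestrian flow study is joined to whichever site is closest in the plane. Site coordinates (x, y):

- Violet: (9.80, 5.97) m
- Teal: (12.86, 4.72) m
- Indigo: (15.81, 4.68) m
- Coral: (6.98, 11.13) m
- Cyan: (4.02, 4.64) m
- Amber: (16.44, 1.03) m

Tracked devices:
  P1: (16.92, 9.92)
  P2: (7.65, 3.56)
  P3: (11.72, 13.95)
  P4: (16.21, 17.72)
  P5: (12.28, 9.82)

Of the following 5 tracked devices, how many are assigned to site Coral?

2

P1 → Indigo
P2 → Violet
P3 → Coral
P4 → Coral
P5 → Violet
2 of the 5 go to Coral.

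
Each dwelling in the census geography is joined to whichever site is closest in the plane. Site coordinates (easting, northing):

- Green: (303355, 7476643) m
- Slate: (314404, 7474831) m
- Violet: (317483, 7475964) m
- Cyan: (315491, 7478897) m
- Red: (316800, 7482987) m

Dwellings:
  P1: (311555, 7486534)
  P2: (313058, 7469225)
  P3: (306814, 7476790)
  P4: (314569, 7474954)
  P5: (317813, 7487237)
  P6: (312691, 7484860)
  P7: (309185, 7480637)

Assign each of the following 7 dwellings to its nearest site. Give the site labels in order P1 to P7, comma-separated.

Red, Slate, Green, Slate, Red, Red, Cyan

P1 → Red (d²=40091234.00)
P2 → Slate (d²=33238952.00)
P3 → Green (d²=11986290.00)
P4 → Slate (d²=42354.00)
P5 → Red (d²=19088669.00)
P6 → Red (d²=20392010.00)
P7 → Cyan (d²=42793236.00)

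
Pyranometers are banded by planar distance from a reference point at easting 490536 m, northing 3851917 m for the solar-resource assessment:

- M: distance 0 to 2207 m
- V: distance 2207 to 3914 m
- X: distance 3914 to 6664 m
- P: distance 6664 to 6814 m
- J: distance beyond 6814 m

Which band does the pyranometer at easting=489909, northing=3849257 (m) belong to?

Distance = √((489909−490536)² + (3849257−3851917)²) = √(393129.000 + 7075600.000) = 2732.898 m.
2207 ≤ 2732.898 < 3914 → V.

V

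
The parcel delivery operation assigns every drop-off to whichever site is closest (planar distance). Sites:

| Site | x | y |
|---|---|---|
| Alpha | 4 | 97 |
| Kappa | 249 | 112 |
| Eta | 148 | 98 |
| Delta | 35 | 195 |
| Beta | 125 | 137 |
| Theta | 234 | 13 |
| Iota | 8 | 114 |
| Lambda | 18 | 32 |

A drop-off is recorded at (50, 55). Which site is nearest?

Squared distances to each site:
Alpha: 3880.000; Kappa: 42850.000; Eta: 11453.000; Delta: 19825.000; Beta: 12349.000; Theta: 35620.000; Iota: 5245.000; Lambda: 1553.000.
Minimum at Lambda.

Lambda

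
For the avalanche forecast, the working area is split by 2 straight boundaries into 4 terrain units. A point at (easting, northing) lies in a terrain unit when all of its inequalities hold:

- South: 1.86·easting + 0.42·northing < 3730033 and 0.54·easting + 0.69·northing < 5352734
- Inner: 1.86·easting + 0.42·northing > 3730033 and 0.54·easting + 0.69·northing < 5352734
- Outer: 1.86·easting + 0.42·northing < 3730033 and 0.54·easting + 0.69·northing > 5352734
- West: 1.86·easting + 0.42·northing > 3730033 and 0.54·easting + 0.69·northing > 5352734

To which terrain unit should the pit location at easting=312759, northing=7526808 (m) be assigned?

1.86·312759 + 0.42·7526808 = 3742991.100, which is > 3730033
0.54·312759 + 0.69·7526808 = 5362387.380, which is > 5352734
This sign pattern matches West.

West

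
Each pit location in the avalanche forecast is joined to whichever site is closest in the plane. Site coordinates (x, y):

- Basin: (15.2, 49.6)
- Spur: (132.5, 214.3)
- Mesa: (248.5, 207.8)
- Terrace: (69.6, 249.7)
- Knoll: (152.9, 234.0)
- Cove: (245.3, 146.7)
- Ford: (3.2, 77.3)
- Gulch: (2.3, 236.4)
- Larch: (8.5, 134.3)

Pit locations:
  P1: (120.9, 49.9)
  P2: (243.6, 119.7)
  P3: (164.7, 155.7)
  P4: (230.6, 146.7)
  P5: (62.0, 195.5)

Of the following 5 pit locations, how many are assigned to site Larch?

0

P1 → Basin
P2 → Cove
P3 → Spur
P4 → Cove
P5 → Terrace
0 of the 5 go to Larch.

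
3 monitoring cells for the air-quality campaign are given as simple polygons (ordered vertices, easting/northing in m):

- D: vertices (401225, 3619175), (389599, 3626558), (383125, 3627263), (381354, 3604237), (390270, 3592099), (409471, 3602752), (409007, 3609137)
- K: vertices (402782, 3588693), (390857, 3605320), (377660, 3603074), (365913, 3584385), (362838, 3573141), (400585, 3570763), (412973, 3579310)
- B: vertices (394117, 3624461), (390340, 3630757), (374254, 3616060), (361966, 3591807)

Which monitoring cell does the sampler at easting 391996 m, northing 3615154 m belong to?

Cast a ray rightward from (391996, 3615154). For each polygon, the edges (by vertex number in listed order) whose endpoints lie on opposite sides of northing = 3615154, where each meets that height, and whether that is right or left of the point:
D: 3–4 at easting≈382193.7 (left), 7–1 at easting≈404342.3 (right) → 1 crossing.
K: no edge straddles that height → 0 crossings.
B: 3–4 at easting≈373795.0 (left), 4–1 at easting≈384953.4 (left) → 0 crossings.
Only D has an odd count, so the point is inside D.

D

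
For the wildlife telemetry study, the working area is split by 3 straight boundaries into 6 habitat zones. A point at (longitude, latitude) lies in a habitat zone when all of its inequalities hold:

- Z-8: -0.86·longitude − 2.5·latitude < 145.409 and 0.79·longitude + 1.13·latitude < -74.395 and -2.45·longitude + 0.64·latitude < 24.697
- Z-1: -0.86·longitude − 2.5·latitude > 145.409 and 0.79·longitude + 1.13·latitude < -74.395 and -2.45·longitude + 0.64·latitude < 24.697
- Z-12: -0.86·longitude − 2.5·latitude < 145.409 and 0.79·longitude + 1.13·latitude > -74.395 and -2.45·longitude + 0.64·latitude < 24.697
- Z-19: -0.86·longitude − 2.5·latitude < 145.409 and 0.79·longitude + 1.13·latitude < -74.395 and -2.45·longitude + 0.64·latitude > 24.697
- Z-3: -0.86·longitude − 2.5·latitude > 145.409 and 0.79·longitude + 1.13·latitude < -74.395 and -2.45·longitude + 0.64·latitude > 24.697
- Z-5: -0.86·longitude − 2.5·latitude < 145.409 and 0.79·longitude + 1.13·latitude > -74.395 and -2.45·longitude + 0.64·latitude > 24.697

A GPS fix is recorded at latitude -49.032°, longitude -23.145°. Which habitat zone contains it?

-0.86·-23.145 − 2.5·-49.032 = 142.485, which is < 145.409
0.79·-23.145 + 1.13·-49.032 = -73.691, which is > -74.395
-2.45·-23.145 + 0.64·-49.032 = 25.325, which is > 24.697
This sign pattern matches Z-5.

Z-5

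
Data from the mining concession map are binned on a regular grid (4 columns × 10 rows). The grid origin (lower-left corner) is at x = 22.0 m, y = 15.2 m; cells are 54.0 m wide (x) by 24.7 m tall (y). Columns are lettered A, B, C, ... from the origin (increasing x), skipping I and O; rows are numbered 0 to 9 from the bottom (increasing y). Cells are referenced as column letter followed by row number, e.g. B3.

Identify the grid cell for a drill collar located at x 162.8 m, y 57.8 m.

C1

Column index: ⌊(162.8 − 22.0) / 54.0⌋ = ⌊2.607⌋ = 2 → column C
Row offset from origin: ⌊(57.8 − 15.2) / 24.7⌋ = ⌊1.725⌋ = 1 → row 1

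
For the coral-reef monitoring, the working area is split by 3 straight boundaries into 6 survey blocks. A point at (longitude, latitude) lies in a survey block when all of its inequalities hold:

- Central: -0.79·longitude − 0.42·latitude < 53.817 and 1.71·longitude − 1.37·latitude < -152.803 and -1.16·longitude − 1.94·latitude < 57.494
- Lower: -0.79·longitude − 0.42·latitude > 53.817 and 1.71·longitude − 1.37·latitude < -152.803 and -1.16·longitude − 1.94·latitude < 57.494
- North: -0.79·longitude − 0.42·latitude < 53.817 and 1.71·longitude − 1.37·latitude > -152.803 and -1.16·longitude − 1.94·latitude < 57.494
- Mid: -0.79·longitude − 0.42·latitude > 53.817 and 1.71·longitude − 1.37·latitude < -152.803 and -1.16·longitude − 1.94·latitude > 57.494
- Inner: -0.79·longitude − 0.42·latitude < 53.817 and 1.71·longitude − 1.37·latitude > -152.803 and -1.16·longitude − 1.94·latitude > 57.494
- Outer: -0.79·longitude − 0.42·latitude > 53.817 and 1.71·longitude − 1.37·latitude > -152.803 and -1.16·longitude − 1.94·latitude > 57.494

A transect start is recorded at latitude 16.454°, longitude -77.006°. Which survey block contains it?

-0.79·-77.006 − 0.42·16.454 = 53.924, which is > 53.817
1.71·-77.006 − 1.37·16.454 = -154.222, which is < -152.803
-1.16·-77.006 − 1.94·16.454 = 57.406, which is < 57.494
This sign pattern matches Lower.

Lower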